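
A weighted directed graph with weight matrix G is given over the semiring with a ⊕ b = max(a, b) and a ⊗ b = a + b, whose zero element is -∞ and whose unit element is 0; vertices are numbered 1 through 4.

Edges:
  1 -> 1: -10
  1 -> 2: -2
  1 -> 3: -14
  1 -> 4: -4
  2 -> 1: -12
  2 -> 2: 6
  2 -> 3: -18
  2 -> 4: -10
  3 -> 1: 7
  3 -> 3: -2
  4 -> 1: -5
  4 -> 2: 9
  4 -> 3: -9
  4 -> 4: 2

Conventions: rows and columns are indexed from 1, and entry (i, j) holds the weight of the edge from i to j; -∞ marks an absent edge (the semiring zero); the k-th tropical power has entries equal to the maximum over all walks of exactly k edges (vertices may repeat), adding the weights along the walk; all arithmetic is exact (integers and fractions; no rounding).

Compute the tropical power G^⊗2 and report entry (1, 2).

G^⊗2:
  [-7, 5, -13, -2]
  [-6, 12, -12, -4]
  [5, 5, -4, 3]
  [-2, 15, -7, 4]
Key observation: the optimum is the walk 1->4->2, with weight (-4) + 9 = 5.
Optimal value attained by: walk 1->4->2.
Answer: (G^⊗2)[1][2] = 5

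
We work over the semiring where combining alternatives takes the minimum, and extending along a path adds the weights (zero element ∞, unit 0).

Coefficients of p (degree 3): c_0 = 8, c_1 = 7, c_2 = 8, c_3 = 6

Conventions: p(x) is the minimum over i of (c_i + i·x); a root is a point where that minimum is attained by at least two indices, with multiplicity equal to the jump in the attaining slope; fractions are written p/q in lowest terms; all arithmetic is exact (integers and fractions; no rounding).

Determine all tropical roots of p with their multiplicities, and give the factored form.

hull edge (i=0, c=8) to (i=1, c=7): slope -1, span 1
hull edge (i=1, c=7) to (i=3, c=6): slope -1/2, span 2
Factored form: p(x) = 6 ⊗ (x ⊕ 1/2) ⊗ (x ⊕ 1/2) ⊗ (x ⊕ 1)
Answer: roots = 1/2 (mult 2), 1 (mult 1)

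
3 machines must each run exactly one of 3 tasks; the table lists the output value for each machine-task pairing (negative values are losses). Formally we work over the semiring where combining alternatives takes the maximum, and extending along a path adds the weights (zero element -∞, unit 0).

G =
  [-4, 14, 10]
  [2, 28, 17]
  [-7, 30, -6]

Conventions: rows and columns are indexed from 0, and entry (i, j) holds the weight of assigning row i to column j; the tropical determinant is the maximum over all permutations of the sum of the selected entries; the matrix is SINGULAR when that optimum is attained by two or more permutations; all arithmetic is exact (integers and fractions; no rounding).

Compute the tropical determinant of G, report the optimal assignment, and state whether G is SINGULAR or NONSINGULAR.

σ = (0, 1, 2): (-4) + 28 + (-6) = 18
σ = (0, 2, 1): (-4) + 17 + 30 = 43
σ = (1, 0, 2): 14 + 2 + (-6) = 10
σ = (1, 2, 0): 14 + 17 + (-7) = 24
σ = (2, 0, 1): 10 + 2 + 30 = 42
σ = (2, 1, 0): 10 + 28 + (-7) = 31
Optimal value attained by: σ = (0, 2, 1).
Answer: det⊕(G) = 43; verdict: NONSINGULAR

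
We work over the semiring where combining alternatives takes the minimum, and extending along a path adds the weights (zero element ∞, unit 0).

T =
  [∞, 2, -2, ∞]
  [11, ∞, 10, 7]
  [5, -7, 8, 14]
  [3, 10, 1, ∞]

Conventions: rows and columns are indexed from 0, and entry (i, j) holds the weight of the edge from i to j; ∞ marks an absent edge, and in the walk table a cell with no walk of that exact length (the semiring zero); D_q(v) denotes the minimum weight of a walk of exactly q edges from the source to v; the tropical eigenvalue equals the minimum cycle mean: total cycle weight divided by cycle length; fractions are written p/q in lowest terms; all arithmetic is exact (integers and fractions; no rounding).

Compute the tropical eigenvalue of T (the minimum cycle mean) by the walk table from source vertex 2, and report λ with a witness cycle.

q=0: [∞, ∞, 0, ∞]
q=1: [5, -7, 8, 14]
q=2: [4, 1, 3, 0]
q=3: [3, -4, 1, 8]
q=4: [6, -6, 1, 3]
Optimal cycle mean attained by: cycle 0->2->1->3->0, total (-2) + (-7) + 7 + 3, length 4.
Answer: λ = 1/4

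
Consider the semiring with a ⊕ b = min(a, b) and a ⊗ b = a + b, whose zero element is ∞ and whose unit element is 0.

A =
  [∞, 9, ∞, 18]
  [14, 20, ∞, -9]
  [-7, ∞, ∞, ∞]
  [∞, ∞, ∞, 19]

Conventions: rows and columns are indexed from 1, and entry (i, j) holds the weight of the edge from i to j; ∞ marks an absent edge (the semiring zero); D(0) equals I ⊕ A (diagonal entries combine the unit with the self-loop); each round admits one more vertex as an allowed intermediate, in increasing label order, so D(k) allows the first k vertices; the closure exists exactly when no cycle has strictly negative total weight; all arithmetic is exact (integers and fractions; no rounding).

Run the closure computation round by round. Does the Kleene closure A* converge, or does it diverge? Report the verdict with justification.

D(0):
  [0, 9, ∞, 18]
  [14, 0, ∞, -9]
  [-7, ∞, 0, ∞]
  [∞, ∞, ∞, 0]
D(1):
  [0, 9, ∞, 18]
  [14, 0, ∞, -9]
  [-7, 2, 0, 11]
  [∞, ∞, ∞, 0]
D(2):
  [0, 9, ∞, 0]
  [14, 0, ∞, -9]
  [-7, 2, 0, -7]
  [∞, ∞, ∞, 0]
D(3):
  [0, 9, ∞, 0]
  [14, 0, ∞, -9]
  [-7, 2, 0, -7]
  [∞, ∞, ∞, 0]
D(4):
  [0, 9, ∞, 0]
  [14, 0, ∞, -9]
  [-7, 2, 0, -7]
  [∞, ∞, ∞, 0]
Key observation: every diagonal entry stays at the unit through all rounds, so no improving cycle exists.
Answer: CONVERGES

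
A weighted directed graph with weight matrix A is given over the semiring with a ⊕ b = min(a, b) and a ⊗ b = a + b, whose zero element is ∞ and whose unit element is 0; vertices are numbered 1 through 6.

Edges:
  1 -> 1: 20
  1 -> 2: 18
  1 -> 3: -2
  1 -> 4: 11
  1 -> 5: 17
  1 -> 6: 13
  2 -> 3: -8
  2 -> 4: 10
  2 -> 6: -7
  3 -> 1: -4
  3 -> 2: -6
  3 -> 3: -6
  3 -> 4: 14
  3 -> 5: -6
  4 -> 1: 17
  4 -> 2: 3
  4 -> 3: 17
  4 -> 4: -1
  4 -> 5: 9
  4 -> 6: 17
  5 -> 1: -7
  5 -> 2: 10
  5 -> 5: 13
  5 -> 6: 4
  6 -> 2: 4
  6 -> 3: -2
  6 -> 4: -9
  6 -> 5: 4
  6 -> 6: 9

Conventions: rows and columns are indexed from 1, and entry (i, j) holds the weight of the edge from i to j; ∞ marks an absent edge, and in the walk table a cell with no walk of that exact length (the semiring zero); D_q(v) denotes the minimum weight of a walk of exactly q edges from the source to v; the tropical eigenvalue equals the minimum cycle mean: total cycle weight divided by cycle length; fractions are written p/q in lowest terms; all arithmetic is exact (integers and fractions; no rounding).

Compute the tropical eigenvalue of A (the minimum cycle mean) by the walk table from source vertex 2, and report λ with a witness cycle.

q=0: [∞, 0, ∞, ∞, ∞, ∞]
q=1: [∞, ∞, -8, 10, ∞, -7]
q=2: [-12, -14, -14, -16, -14, 2]
q=3: [-21, -20, -22, -17, -20, -21]
q=4: [-27, -28, -28, -30, -28, -27]
q=5: [-35, -34, -36, -36, -34, -35]
q=6: [-41, -42, -42, -44, -42, -41]
Optimal cycle mean attained by: cycle 2->3->2, total (-8) + (-6), length 2.
Answer: λ = -7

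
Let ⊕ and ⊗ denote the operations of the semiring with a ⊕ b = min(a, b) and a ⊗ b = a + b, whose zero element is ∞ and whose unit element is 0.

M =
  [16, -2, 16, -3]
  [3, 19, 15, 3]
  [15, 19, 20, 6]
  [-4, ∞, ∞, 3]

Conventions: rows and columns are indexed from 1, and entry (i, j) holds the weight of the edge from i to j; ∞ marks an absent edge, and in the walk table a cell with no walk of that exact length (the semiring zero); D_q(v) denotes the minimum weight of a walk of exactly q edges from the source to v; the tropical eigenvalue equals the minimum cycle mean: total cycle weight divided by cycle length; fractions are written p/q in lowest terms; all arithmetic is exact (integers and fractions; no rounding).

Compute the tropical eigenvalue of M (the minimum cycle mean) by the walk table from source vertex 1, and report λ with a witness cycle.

q=0: [0, ∞, ∞, ∞]
q=1: [16, -2, 16, -3]
q=2: [-7, 14, 13, 0]
q=3: [-4, -9, 9, -10]
q=4: [-14, -6, 6, -7]
Optimal cycle mean attained by: cycle 1->4->1, total (-3) + (-4), length 2.
Answer: λ = -7/2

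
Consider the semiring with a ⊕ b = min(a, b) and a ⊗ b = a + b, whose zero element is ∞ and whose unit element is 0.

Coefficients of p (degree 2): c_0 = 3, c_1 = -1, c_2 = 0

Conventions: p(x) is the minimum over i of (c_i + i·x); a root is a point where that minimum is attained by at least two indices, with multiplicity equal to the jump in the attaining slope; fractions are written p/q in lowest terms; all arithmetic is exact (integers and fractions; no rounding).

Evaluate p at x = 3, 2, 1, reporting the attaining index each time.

p(3) = min(3+0·3=3, -1+1·3=2, 0+2·3=6) = 2 (attained by i=1)
p(2) = min(3+0·2=3, -1+1·2=1, 0+2·2=4) = 1 (attained by i=1)
p(1) = min(3+0·1=3, -1+1·1=0, 0+2·1=2) = 0 (attained by i=1)
Answer: p(3) = 2; p(2) = 1; p(1) = 0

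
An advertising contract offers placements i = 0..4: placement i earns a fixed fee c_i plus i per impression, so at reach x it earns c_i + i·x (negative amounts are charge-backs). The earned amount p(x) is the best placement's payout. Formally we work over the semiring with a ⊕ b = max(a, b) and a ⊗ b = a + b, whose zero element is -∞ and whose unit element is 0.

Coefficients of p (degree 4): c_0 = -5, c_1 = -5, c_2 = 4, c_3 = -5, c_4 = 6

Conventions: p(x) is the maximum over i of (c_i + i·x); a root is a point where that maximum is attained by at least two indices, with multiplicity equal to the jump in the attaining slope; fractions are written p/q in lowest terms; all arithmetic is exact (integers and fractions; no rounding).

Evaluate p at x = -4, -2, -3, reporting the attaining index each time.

p(-4) = max(-5+0·(-4)=-5, -5+1·(-4)=-9, 4+2·(-4)=-4, -5+3·(-4)=-17, 6+4·(-4)=-10) = -4 (attained by i=2)
p(-2) = max(-5+0·(-2)=-5, -5+1·(-2)=-7, 4+2·(-2)=0, -5+3·(-2)=-11, 6+4·(-2)=-2) = 0 (attained by i=2)
p(-3) = max(-5+0·(-3)=-5, -5+1·(-3)=-8, 4+2·(-3)=-2, -5+3·(-3)=-14, 6+4·(-3)=-6) = -2 (attained by i=2)
Answer: p(-4) = -4; p(-2) = 0; p(-3) = -2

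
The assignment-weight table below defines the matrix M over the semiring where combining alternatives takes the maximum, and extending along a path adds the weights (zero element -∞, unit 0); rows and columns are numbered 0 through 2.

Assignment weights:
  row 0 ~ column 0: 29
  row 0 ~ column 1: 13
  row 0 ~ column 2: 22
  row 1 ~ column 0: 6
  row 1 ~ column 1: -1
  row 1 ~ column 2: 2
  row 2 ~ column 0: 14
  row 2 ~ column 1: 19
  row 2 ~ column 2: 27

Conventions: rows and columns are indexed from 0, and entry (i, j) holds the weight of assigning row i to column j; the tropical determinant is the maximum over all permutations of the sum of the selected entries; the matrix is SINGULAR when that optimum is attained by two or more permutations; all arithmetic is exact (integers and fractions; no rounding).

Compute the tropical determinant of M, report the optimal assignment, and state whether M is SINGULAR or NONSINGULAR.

σ = (0, 1, 2): 29 + (-1) + 27 = 55
σ = (0, 2, 1): 29 + 2 + 19 = 50
σ = (1, 0, 2): 13 + 6 + 27 = 46
σ = (1, 2, 0): 13 + 2 + 14 = 29
σ = (2, 0, 1): 22 + 6 + 19 = 47
σ = (2, 1, 0): 22 + (-1) + 14 = 35
Optimal value attained by: σ = (0, 1, 2).
Answer: det⊕(M) = 55; verdict: NONSINGULAR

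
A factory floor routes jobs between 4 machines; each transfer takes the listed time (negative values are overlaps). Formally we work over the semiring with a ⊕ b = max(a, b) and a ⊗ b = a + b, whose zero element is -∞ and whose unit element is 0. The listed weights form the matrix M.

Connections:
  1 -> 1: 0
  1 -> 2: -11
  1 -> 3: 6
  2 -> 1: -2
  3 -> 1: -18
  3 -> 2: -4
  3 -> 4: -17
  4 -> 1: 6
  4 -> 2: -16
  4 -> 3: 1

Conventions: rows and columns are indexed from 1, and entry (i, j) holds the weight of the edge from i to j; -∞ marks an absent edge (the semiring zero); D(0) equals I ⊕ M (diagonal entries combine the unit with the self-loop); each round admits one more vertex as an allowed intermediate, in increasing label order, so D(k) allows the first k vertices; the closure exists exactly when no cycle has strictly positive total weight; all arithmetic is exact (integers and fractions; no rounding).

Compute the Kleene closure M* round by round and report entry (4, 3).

D(0):
  [0, -11, 6, -∞]
  [-2, 0, -∞, -∞]
  [-18, -4, 0, -17]
  [6, -16, 1, 0]
D(1):
  [0, -11, 6, -∞]
  [-2, 0, 4, -∞]
  [-18, -4, 0, -17]
  [6, -5, 12, 0]
D(2):
  [0, -11, 6, -∞]
  [-2, 0, 4, -∞]
  [-6, -4, 0, -17]
  [6, -5, 12, 0]
D(3):
  [0, 2, 6, -11]
  [-2, 0, 4, -13]
  [-6, -4, 0, -17]
  [6, 8, 12, 0]
D(4):
  [0, 2, 6, -11]
  [-2, 0, 4, -13]
  [-6, -4, 0, -17]
  [6, 8, 12, 0]
Answer: M*[4][3] = 12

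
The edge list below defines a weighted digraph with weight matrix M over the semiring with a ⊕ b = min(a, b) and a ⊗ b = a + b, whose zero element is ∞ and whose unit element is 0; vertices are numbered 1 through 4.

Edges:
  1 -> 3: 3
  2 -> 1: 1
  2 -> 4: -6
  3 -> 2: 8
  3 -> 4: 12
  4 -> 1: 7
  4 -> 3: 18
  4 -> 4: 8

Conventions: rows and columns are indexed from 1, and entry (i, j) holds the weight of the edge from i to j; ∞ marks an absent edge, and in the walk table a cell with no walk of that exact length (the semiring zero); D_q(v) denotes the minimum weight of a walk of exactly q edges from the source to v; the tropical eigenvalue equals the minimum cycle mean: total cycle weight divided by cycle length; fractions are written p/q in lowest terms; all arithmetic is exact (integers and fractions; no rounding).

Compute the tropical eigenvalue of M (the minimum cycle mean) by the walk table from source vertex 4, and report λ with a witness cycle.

q=0: [∞, ∞, ∞, 0]
q=1: [7, ∞, 18, 8]
q=2: [15, 26, 10, 16]
q=3: [23, 18, 18, 20]
q=4: [19, 26, 26, 12]
Optimal cycle mean attained by: cycle 1->3->2->4->1, total 3 + 8 + (-6) + 7, length 4.
Answer: λ = 3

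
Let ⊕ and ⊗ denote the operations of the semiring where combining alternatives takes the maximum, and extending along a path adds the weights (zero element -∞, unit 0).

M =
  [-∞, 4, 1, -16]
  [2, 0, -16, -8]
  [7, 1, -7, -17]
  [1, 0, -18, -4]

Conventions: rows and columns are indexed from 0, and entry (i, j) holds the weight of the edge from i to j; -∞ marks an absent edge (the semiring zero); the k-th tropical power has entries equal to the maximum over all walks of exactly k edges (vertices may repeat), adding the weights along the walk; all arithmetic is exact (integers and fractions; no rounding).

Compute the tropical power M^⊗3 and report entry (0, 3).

M^⊗2:
  [8, 4, -6, -4]
  [2, 6, 3, -8]
  [3, 11, 8, -7]
  [2, 5, 2, -8]
M^⊗3:
  [6, 12, 9, -4]
  [10, 6, 3, -2]
  [15, 11, 4, 3]
  [9, 6, 3, -3]
Key observation: the optimum is the walk 0->1->1->3, with weight 4 + 0 + (-8) = -4.
Optimal value attained by: walk 0->1->1->3.
Answer: (M^⊗3)[0][3] = -4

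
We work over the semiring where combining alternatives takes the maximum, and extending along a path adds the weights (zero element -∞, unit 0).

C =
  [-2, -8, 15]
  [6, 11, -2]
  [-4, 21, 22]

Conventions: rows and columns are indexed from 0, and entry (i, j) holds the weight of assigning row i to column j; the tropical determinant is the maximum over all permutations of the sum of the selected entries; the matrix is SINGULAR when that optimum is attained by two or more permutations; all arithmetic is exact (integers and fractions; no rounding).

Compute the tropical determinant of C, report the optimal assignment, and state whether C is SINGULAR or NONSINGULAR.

σ = (0, 1, 2): (-2) + 11 + 22 = 31
σ = (0, 2, 1): (-2) + (-2) + 21 = 17
σ = (1, 0, 2): (-8) + 6 + 22 = 20
σ = (1, 2, 0): (-8) + (-2) + (-4) = -14
σ = (2, 0, 1): 15 + 6 + 21 = 42
σ = (2, 1, 0): 15 + 11 + (-4) = 22
Optimal value attained by: σ = (2, 0, 1).
Answer: det⊕(C) = 42; verdict: NONSINGULAR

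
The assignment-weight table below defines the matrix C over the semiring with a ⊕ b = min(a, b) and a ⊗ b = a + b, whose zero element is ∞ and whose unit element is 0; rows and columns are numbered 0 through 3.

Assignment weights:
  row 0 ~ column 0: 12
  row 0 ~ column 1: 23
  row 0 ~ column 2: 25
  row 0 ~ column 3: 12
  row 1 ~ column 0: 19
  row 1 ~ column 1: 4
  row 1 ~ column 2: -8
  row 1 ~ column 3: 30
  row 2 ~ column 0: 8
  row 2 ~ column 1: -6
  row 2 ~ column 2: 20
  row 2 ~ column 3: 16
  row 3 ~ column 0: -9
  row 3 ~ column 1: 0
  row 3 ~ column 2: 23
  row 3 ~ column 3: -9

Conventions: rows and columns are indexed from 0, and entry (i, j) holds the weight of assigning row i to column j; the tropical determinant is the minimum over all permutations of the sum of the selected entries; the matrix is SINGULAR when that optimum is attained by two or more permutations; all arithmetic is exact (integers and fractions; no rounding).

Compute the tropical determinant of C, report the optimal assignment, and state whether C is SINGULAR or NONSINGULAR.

σ = (0, 1, 2, 3): 12 + 4 + 20 + (-9) = 27
σ = (0, 1, 3, 2): 12 + 4 + 16 + 23 = 55
σ = (0, 2, 1, 3): 12 + (-8) + (-6) + (-9) = -11
σ = (0, 2, 3, 1): 12 + (-8) + 16 + 0 = 20
σ = (0, 3, 1, 2): 12 + 30 + (-6) + 23 = 59
σ = (0, 3, 2, 1): 12 + 30 + 20 + 0 = 62
σ = (1, 0, 2, 3): 23 + 19 + 20 + (-9) = 53
σ = (1, 0, 3, 2): 23 + 19 + 16 + 23 = 81
σ = (1, 2, 0, 3): 23 + (-8) + 8 + (-9) = 14
σ = (1, 2, 3, 0): 23 + (-8) + 16 + (-9) = 22
σ = (1, 3, 0, 2): 23 + 30 + 8 + 23 = 84
σ = (1, 3, 2, 0): 23 + 30 + 20 + (-9) = 64
σ = (2, 0, 1, 3): 25 + 19 + (-6) + (-9) = 29
σ = (2, 0, 3, 1): 25 + 19 + 16 + 0 = 60
σ = (2, 1, 0, 3): 25 + 4 + 8 + (-9) = 28
σ = (2, 1, 3, 0): 25 + 4 + 16 + (-9) = 36
σ = (2, 3, 0, 1): 25 + 30 + 8 + 0 = 63
σ = (2, 3, 1, 0): 25 + 30 + (-6) + (-9) = 40
σ = (3, 0, 1, 2): 12 + 19 + (-6) + 23 = 48
σ = (3, 0, 2, 1): 12 + 19 + 20 + 0 = 51
σ = (3, 1, 0, 2): 12 + 4 + 8 + 23 = 47
σ = (3, 1, 2, 0): 12 + 4 + 20 + (-9) = 27
σ = (3, 2, 0, 1): 12 + (-8) + 8 + 0 = 12
σ = (3, 2, 1, 0): 12 + (-8) + (-6) + (-9) = -11
Optimal value attained by: σ = (0, 2, 1, 3).
Answer: det⊕(C) = -11; verdict: SINGULAR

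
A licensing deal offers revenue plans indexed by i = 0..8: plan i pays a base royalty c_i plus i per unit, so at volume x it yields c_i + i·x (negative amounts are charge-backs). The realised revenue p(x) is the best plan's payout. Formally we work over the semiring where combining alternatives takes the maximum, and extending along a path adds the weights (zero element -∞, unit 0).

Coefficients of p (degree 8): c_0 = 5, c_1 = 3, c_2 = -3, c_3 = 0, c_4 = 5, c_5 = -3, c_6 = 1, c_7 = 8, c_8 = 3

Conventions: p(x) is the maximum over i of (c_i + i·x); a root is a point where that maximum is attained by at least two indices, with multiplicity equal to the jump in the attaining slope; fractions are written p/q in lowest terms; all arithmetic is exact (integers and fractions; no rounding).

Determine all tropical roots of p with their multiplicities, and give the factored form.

hull edge (i=0, c=5) to (i=7, c=8): slope 3/7, span 7
hull edge (i=7, c=8) to (i=8, c=3): slope -5, span 1
Factored form: p(x) = 3 ⊗ (x ⊕ (-3/7)) ⊗ (x ⊕ (-3/7)) ⊗ (x ⊕ (-3/7)) ⊗ (x ⊕ (-3/7)) ⊗ (x ⊕ (-3/7)) ⊗ (x ⊕ (-3/7)) ⊗ (x ⊕ (-3/7)) ⊗ (x ⊕ 5)
Answer: roots = -3/7 (mult 7), 5 (mult 1)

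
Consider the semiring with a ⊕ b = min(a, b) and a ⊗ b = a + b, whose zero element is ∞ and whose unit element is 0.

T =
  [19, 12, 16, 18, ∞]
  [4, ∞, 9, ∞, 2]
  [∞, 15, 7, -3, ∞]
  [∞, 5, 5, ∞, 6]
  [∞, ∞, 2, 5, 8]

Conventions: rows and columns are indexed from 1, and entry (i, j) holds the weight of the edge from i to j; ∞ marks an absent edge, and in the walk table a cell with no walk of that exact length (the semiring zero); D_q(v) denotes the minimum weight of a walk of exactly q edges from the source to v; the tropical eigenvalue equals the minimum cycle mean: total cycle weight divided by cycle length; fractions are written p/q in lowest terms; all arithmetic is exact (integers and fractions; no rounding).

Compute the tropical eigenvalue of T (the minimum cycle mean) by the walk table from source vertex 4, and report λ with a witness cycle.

q=0: [∞, ∞, ∞, 0, ∞]
q=1: [∞, 5, 5, ∞, 6]
q=2: [9, 20, 8, 2, 7]
q=3: [24, 7, 7, 5, 8]
q=4: [11, 10, 10, 4, 9]
q=5: [14, 9, 9, 7, 10]
Optimal cycle mean attained by: cycle 3->4->3, total (-3) + 5, length 2.
Answer: λ = 1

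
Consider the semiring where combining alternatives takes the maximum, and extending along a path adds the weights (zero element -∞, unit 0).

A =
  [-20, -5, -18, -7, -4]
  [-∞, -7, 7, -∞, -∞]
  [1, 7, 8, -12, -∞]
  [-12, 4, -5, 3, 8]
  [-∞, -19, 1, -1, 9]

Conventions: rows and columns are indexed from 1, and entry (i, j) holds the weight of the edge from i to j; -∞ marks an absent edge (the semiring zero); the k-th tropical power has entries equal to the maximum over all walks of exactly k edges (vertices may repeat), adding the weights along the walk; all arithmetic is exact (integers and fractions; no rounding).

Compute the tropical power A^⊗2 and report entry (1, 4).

A^⊗2:
  [-17, -3, 2, -4, 5]
  [8, 14, 15, -5, -∞]
  [9, 15, 16, -4, -3]
  [-4, 7, 11, 7, 17]
  [2, 8, 10, 8, 18]
Key observation: the optimum is the walk 1->4->4, with weight (-7) + 3 = -4.
Optimal value attained by: walk 1->4->4.
Answer: (A^⊗2)[1][4] = -4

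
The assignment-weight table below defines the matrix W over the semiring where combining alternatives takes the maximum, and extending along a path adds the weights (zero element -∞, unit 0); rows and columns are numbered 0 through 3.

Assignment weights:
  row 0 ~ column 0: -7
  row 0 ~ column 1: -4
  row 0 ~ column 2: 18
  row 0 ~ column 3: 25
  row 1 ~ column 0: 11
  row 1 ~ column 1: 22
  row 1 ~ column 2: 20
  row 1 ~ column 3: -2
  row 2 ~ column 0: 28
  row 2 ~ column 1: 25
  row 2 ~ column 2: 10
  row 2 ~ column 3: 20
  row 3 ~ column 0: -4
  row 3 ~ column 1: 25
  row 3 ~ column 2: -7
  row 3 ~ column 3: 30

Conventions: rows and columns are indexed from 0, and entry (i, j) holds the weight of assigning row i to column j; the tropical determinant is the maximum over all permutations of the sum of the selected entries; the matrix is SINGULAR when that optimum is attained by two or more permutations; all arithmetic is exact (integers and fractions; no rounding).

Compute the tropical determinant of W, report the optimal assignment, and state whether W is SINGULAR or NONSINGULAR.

σ = (0, 1, 2, 3): (-7) + 22 + 10 + 30 = 55
σ = (0, 1, 3, 2): (-7) + 22 + 20 + (-7) = 28
σ = (0, 2, 1, 3): (-7) + 20 + 25 + 30 = 68
σ = (0, 2, 3, 1): (-7) + 20 + 20 + 25 = 58
σ = (0, 3, 1, 2): (-7) + (-2) + 25 + (-7) = 9
σ = (0, 3, 2, 1): (-7) + (-2) + 10 + 25 = 26
σ = (1, 0, 2, 3): (-4) + 11 + 10 + 30 = 47
σ = (1, 0, 3, 2): (-4) + 11 + 20 + (-7) = 20
σ = (1, 2, 0, 3): (-4) + 20 + 28 + 30 = 74
σ = (1, 2, 3, 0): (-4) + 20 + 20 + (-4) = 32
σ = (1, 3, 0, 2): (-4) + (-2) + 28 + (-7) = 15
σ = (1, 3, 2, 0): (-4) + (-2) + 10 + (-4) = 0
σ = (2, 0, 1, 3): 18 + 11 + 25 + 30 = 84
σ = (2, 0, 3, 1): 18 + 11 + 20 + 25 = 74
σ = (2, 1, 0, 3): 18 + 22 + 28 + 30 = 98
σ = (2, 1, 3, 0): 18 + 22 + 20 + (-4) = 56
σ = (2, 3, 0, 1): 18 + (-2) + 28 + 25 = 69
σ = (2, 3, 1, 0): 18 + (-2) + 25 + (-4) = 37
σ = (3, 0, 1, 2): 25 + 11 + 25 + (-7) = 54
σ = (3, 0, 2, 1): 25 + 11 + 10 + 25 = 71
σ = (3, 1, 0, 2): 25 + 22 + 28 + (-7) = 68
σ = (3, 1, 2, 0): 25 + 22 + 10 + (-4) = 53
σ = (3, 2, 0, 1): 25 + 20 + 28 + 25 = 98
σ = (3, 2, 1, 0): 25 + 20 + 25 + (-4) = 66
Optimal value attained by: σ = (2, 1, 0, 3).
Answer: det⊕(W) = 98; verdict: SINGULAR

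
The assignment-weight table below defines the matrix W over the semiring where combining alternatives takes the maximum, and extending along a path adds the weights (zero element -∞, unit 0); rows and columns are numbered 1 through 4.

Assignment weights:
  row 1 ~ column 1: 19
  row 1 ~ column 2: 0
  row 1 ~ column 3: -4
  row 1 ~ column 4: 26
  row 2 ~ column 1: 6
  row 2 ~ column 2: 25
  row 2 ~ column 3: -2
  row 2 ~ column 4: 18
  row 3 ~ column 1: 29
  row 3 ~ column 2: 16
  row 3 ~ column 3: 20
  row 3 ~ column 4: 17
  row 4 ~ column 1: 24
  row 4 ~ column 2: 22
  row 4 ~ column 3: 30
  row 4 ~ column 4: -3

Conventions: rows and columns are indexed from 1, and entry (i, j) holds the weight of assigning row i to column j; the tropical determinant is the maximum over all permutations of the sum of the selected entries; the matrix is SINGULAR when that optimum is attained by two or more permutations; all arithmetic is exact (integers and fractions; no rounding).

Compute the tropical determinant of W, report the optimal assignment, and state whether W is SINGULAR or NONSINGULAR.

σ = (1, 2, 3, 4): 19 + 25 + 20 + (-3) = 61
σ = (1, 2, 4, 3): 19 + 25 + 17 + 30 = 91
σ = (1, 3, 2, 4): 19 + (-2) + 16 + (-3) = 30
σ = (1, 3, 4, 2): 19 + (-2) + 17 + 22 = 56
σ = (1, 4, 2, 3): 19 + 18 + 16 + 30 = 83
σ = (1, 4, 3, 2): 19 + 18 + 20 + 22 = 79
σ = (2, 1, 3, 4): 0 + 6 + 20 + (-3) = 23
σ = (2, 1, 4, 3): 0 + 6 + 17 + 30 = 53
σ = (2, 3, 1, 4): 0 + (-2) + 29 + (-3) = 24
σ = (2, 3, 4, 1): 0 + (-2) + 17 + 24 = 39
σ = (2, 4, 1, 3): 0 + 18 + 29 + 30 = 77
σ = (2, 4, 3, 1): 0 + 18 + 20 + 24 = 62
σ = (3, 1, 2, 4): (-4) + 6 + 16 + (-3) = 15
σ = (3, 1, 4, 2): (-4) + 6 + 17 + 22 = 41
σ = (3, 2, 1, 4): (-4) + 25 + 29 + (-3) = 47
σ = (3, 2, 4, 1): (-4) + 25 + 17 + 24 = 62
σ = (3, 4, 1, 2): (-4) + 18 + 29 + 22 = 65
σ = (3, 4, 2, 1): (-4) + 18 + 16 + 24 = 54
σ = (4, 1, 2, 3): 26 + 6 + 16 + 30 = 78
σ = (4, 1, 3, 2): 26 + 6 + 20 + 22 = 74
σ = (4, 2, 1, 3): 26 + 25 + 29 + 30 = 110
σ = (4, 2, 3, 1): 26 + 25 + 20 + 24 = 95
σ = (4, 3, 1, 2): 26 + (-2) + 29 + 22 = 75
σ = (4, 3, 2, 1): 26 + (-2) + 16 + 24 = 64
Optimal value attained by: σ = (4, 2, 1, 3).
Answer: det⊕(W) = 110; verdict: NONSINGULAR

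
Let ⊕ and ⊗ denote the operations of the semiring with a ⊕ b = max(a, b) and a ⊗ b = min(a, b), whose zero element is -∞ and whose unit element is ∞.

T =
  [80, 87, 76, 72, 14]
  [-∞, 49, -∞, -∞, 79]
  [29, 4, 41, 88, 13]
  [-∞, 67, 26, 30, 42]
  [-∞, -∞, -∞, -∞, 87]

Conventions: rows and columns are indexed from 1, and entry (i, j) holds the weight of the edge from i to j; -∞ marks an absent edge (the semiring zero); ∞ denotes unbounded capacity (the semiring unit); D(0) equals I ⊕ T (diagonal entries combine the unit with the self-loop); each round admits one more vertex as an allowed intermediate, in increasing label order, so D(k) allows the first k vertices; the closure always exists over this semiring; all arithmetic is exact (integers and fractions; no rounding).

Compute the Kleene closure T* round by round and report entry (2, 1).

D(0):
  [∞, 87, 76, 72, 14]
  [-∞, ∞, -∞, -∞, 79]
  [29, 4, ∞, 88, 13]
  [-∞, 67, 26, ∞, 42]
  [-∞, -∞, -∞, -∞, ∞]
D(1):
  [∞, 87, 76, 72, 14]
  [-∞, ∞, -∞, -∞, 79]
  [29, 29, ∞, 88, 14]
  [-∞, 67, 26, ∞, 42]
  [-∞, -∞, -∞, -∞, ∞]
D(2):
  [∞, 87, 76, 72, 79]
  [-∞, ∞, -∞, -∞, 79]
  [29, 29, ∞, 88, 29]
  [-∞, 67, 26, ∞, 67]
  [-∞, -∞, -∞, -∞, ∞]
D(3):
  [∞, 87, 76, 76, 79]
  [-∞, ∞, -∞, -∞, 79]
  [29, 29, ∞, 88, 29]
  [26, 67, 26, ∞, 67]
  [-∞, -∞, -∞, -∞, ∞]
D(4):
  [∞, 87, 76, 76, 79]
  [-∞, ∞, -∞, -∞, 79]
  [29, 67, ∞, 88, 67]
  [26, 67, 26, ∞, 67]
  [-∞, -∞, -∞, -∞, ∞]
D(5):
  [∞, 87, 76, 76, 79]
  [-∞, ∞, -∞, -∞, 79]
  [29, 67, ∞, 88, 67]
  [26, 67, 26, ∞, 67]
  [-∞, -∞, -∞, -∞, ∞]
Answer: T*[2][1] = -∞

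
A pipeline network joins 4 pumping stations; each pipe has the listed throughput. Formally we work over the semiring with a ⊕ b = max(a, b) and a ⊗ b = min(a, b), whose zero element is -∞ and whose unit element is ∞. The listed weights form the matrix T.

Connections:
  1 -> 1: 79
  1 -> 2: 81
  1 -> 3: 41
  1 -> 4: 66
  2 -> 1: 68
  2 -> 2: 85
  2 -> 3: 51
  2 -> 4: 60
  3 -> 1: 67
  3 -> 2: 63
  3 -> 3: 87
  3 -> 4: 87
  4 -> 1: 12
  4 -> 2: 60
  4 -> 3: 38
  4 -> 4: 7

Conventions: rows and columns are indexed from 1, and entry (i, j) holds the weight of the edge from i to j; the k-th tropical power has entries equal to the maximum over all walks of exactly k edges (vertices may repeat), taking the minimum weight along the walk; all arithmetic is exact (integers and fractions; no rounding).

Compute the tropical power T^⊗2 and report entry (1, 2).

T^⊗2:
  [79, 81, 51, 66]
  [68, 85, 51, 66]
  [67, 67, 87, 87]
  [60, 60, 51, 60]
Key observation: the optimum is the walk 1->2->2, with weight 81 min 85 = 81.
Optimal value attained by: walk 1->2->2.
Answer: (T^⊗2)[1][2] = 81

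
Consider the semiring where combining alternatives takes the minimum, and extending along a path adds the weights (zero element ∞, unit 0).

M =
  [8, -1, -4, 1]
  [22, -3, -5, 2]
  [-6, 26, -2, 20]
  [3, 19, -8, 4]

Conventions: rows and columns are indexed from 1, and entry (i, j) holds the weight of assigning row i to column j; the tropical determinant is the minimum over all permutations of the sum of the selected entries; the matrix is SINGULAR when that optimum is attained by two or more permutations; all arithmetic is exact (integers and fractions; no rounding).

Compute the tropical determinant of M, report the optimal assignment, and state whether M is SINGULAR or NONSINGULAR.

σ = (1, 2, 3, 4): 8 + (-3) + (-2) + 4 = 7
σ = (1, 2, 4, 3): 8 + (-3) + 20 + (-8) = 17
σ = (1, 3, 2, 4): 8 + (-5) + 26 + 4 = 33
σ = (1, 3, 4, 2): 8 + (-5) + 20 + 19 = 42
σ = (1, 4, 2, 3): 8 + 2 + 26 + (-8) = 28
σ = (1, 4, 3, 2): 8 + 2 + (-2) + 19 = 27
σ = (2, 1, 3, 4): (-1) + 22 + (-2) + 4 = 23
σ = (2, 1, 4, 3): (-1) + 22 + 20 + (-8) = 33
σ = (2, 3, 1, 4): (-1) + (-5) + (-6) + 4 = -8
σ = (2, 3, 4, 1): (-1) + (-5) + 20 + 3 = 17
σ = (2, 4, 1, 3): (-1) + 2 + (-6) + (-8) = -13
σ = (2, 4, 3, 1): (-1) + 2 + (-2) + 3 = 2
σ = (3, 1, 2, 4): (-4) + 22 + 26 + 4 = 48
σ = (3, 1, 4, 2): (-4) + 22 + 20 + 19 = 57
σ = (3, 2, 1, 4): (-4) + (-3) + (-6) + 4 = -9
σ = (3, 2, 4, 1): (-4) + (-3) + 20 + 3 = 16
σ = (3, 4, 1, 2): (-4) + 2 + (-6) + 19 = 11
σ = (3, 4, 2, 1): (-4) + 2 + 26 + 3 = 27
σ = (4, 1, 2, 3): 1 + 22 + 26 + (-8) = 41
σ = (4, 1, 3, 2): 1 + 22 + (-2) + 19 = 40
σ = (4, 2, 1, 3): 1 + (-3) + (-6) + (-8) = -16
σ = (4, 2, 3, 1): 1 + (-3) + (-2) + 3 = -1
σ = (4, 3, 1, 2): 1 + (-5) + (-6) + 19 = 9
σ = (4, 3, 2, 1): 1 + (-5) + 26 + 3 = 25
Optimal value attained by: σ = (4, 2, 1, 3).
Answer: det⊕(M) = -16; verdict: NONSINGULAR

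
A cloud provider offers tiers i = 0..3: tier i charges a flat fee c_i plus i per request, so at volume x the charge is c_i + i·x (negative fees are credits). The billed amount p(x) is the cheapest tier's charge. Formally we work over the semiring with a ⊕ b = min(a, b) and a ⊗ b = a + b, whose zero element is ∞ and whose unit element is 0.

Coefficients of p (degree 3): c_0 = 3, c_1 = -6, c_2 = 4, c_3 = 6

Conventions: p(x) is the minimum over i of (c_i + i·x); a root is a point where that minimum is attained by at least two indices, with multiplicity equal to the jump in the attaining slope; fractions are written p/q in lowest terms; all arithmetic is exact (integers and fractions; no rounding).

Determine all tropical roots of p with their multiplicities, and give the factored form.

hull edge (i=0, c=3) to (i=1, c=-6): slope -9, span 1
hull edge (i=1, c=-6) to (i=3, c=6): slope 6, span 2
Factored form: p(x) = 6 ⊗ (x ⊕ (-6)) ⊗ (x ⊕ (-6)) ⊗ (x ⊕ 9)
Answer: roots = -6 (mult 2), 9 (mult 1)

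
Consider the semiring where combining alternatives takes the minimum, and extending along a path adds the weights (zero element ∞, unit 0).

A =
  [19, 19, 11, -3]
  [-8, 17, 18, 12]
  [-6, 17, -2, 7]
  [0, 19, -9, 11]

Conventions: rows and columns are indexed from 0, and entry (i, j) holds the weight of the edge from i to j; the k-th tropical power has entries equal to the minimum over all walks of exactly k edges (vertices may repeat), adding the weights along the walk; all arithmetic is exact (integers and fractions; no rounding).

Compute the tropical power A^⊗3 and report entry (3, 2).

A^⊗2:
  [-3, 16, -12, 8]
  [9, 11, 3, -11]
  [-8, 13, -4, -9]
  [-15, 8, -11, -3]
A^⊗3:
  [-18, 5, -14, -6]
  [-11, 8, -20, 0]
  [-10, 10, -18, -11]
  [-17, 4, -13, -18]
Key observation: the optimum is the walk 3->2->2->2, with weight (-9) + (-2) + (-2) = -13.
Optimal value attained by: walk 3->2->2->2.
Answer: (A^⊗3)[3][2] = -13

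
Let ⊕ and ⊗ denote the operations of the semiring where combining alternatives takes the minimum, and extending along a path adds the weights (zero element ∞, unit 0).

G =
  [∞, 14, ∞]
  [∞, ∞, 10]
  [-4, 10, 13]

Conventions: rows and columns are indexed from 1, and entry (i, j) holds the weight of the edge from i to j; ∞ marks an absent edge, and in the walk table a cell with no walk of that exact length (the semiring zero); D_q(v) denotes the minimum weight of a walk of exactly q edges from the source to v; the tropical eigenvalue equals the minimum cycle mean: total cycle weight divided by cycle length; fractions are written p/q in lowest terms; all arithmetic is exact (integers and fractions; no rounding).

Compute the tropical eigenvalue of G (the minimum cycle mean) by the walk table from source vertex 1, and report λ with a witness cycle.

q=0: [0, ∞, ∞]
q=1: [∞, 14, ∞]
q=2: [∞, ∞, 24]
q=3: [20, 34, 37]
Optimal cycle mean attained by: cycle 1->2->3->1, total 14 + 10 + (-4), length 3.
Answer: λ = 20/3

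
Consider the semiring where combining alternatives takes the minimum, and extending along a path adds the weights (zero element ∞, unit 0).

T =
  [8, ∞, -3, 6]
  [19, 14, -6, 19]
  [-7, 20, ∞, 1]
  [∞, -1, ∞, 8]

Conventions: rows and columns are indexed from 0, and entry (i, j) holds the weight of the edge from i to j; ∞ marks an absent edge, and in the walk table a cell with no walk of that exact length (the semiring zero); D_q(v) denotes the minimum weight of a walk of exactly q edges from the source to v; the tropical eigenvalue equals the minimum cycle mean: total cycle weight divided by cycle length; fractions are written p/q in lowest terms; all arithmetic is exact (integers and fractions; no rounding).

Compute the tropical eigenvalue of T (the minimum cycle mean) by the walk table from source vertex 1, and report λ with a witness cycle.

q=0: [∞, 0, ∞, ∞]
q=1: [19, 14, -6, 19]
q=2: [-13, 14, 8, -5]
q=3: [-5, -6, -16, -7]
q=4: [-23, -8, -12, -15]
Optimal cycle mean attained by: cycle 0->2->0, total (-3) + (-7), length 2.
Answer: λ = -5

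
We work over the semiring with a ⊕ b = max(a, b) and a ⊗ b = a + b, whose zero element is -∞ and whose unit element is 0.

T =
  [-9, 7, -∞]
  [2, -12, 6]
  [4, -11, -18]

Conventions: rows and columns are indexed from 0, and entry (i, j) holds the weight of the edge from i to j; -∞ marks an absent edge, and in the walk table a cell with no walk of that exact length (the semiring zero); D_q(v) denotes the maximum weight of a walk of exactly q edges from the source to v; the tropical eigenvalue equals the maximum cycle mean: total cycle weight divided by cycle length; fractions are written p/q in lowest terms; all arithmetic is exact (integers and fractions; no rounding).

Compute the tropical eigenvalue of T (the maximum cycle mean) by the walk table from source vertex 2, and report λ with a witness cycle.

q=0: [-∞, -∞, 0]
q=1: [4, -11, -18]
q=2: [-5, 11, -5]
q=3: [13, 2, 17]
Optimal cycle mean attained by: cycle 0->1->2->0, total 7 + 6 + 4, length 3.
Answer: λ = 17/3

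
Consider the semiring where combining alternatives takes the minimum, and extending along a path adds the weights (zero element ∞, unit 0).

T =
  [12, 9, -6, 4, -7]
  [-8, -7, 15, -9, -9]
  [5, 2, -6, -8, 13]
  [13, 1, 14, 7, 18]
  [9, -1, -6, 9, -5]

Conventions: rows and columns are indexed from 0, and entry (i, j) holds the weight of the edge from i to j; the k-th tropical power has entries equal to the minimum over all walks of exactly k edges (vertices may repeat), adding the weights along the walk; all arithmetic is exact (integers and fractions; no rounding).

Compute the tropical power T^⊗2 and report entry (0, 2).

T^⊗2:
  [-1, -8, -13, -14, -12]
  [-15, -14, -15, -16, -16]
  [-6, -7, -12, -14, -7]
  [-7, -6, 7, -8, -8]
  [-9, -8, -12, -14, -10]
Key observation: the optimum is the walk 0->4->2, with weight (-7) + (-6) = -13.
Optimal value attained by: walk 0->4->2.
Answer: (T^⊗2)[0][2] = -13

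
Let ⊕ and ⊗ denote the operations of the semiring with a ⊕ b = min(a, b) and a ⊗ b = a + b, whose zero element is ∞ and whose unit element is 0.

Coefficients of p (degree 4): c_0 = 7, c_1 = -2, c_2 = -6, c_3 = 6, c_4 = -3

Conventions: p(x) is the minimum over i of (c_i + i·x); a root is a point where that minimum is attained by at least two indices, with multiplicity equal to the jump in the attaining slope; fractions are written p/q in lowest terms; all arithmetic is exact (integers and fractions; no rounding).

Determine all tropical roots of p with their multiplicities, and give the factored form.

hull edge (i=0, c=7) to (i=1, c=-2): slope -9, span 1
hull edge (i=1, c=-2) to (i=2, c=-6): slope -4, span 1
hull edge (i=2, c=-6) to (i=4, c=-3): slope 3/2, span 2
Factored form: p(x) = -3 ⊗ (x ⊕ (-3/2)) ⊗ (x ⊕ (-3/2)) ⊗ (x ⊕ 4) ⊗ (x ⊕ 9)
Answer: roots = -3/2 (mult 2), 4 (mult 1), 9 (mult 1)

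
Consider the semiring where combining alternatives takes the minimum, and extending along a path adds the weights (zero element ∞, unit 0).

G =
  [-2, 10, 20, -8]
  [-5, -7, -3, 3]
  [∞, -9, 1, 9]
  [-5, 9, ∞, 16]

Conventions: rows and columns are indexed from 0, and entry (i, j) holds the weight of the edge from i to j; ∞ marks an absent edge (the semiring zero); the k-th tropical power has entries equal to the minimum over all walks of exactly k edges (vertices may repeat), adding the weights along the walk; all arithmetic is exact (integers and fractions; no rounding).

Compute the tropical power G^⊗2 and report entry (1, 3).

G^⊗2:
  [-13, 1, 7, -10]
  [-12, -14, -10, -13]
  [-14, -16, -12, -6]
  [-7, 2, 6, -13]
Key observation: the optimum is the walk 1->0->3, with weight (-5) + (-8) = -13.
Optimal value attained by: walk 1->0->3.
Answer: (G^⊗2)[1][3] = -13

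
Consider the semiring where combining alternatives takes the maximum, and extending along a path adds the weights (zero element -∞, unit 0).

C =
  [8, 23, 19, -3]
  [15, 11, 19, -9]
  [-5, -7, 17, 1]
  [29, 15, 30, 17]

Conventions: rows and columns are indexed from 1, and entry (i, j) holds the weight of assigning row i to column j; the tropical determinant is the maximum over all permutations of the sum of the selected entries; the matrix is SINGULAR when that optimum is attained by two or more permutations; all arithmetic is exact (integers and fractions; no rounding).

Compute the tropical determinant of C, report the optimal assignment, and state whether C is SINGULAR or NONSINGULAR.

σ = (1, 2, 3, 4): 8 + 11 + 17 + 17 = 53
σ = (1, 2, 4, 3): 8 + 11 + 1 + 30 = 50
σ = (1, 3, 2, 4): 8 + 19 + (-7) + 17 = 37
σ = (1, 3, 4, 2): 8 + 19 + 1 + 15 = 43
σ = (1, 4, 2, 3): 8 + (-9) + (-7) + 30 = 22
σ = (1, 4, 3, 2): 8 + (-9) + 17 + 15 = 31
σ = (2, 1, 3, 4): 23 + 15 + 17 + 17 = 72
σ = (2, 1, 4, 3): 23 + 15 + 1 + 30 = 69
σ = (2, 3, 1, 4): 23 + 19 + (-5) + 17 = 54
σ = (2, 3, 4, 1): 23 + 19 + 1 + 29 = 72
σ = (2, 4, 1, 3): 23 + (-9) + (-5) + 30 = 39
σ = (2, 4, 3, 1): 23 + (-9) + 17 + 29 = 60
σ = (3, 1, 2, 4): 19 + 15 + (-7) + 17 = 44
σ = (3, 1, 4, 2): 19 + 15 + 1 + 15 = 50
σ = (3, 2, 1, 4): 19 + 11 + (-5) + 17 = 42
σ = (3, 2, 4, 1): 19 + 11 + 1 + 29 = 60
σ = (3, 4, 1, 2): 19 + (-9) + (-5) + 15 = 20
σ = (3, 4, 2, 1): 19 + (-9) + (-7) + 29 = 32
σ = (4, 1, 2, 3): (-3) + 15 + (-7) + 30 = 35
σ = (4, 1, 3, 2): (-3) + 15 + 17 + 15 = 44
σ = (4, 2, 1, 3): (-3) + 11 + (-5) + 30 = 33
σ = (4, 2, 3, 1): (-3) + 11 + 17 + 29 = 54
σ = (4, 3, 1, 2): (-3) + 19 + (-5) + 15 = 26
σ = (4, 3, 2, 1): (-3) + 19 + (-7) + 29 = 38
Optimal value attained by: σ = (2, 1, 3, 4).
Answer: det⊕(C) = 72; verdict: SINGULAR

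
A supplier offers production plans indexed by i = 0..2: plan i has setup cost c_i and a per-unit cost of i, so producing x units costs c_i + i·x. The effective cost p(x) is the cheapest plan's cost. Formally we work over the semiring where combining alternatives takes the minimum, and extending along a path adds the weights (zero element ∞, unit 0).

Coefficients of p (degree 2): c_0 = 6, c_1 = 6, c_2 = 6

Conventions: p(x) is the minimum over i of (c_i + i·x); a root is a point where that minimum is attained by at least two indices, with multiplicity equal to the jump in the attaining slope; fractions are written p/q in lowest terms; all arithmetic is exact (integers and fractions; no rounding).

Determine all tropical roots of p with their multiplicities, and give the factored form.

hull edge (i=0, c=6) to (i=2, c=6): slope 0, span 2
Factored form: p(x) = 6 ⊗ (x ⊕ 0) ⊗ (x ⊕ 0)
Answer: roots = 0 (mult 2)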